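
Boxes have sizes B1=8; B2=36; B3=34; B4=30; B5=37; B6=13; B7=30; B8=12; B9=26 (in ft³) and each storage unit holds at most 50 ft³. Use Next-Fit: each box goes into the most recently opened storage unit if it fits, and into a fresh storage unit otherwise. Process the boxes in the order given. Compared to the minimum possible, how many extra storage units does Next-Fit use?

0

Next-Fit: [8,36] [34] [30] [37,13] [30,12] [26] → 6 storage units.
6 boxes exceed 25 ft³ (half the capacity), and no two of those can share a storage unit, so at least 6 storage units are needed.
So 6 is already optimal.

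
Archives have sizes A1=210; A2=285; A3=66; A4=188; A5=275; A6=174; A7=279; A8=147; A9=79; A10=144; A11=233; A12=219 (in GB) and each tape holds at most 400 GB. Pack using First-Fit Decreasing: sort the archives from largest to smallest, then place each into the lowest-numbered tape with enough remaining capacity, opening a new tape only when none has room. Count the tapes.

7

Sorted descending: 285, 279, 275, 233, 219, 210, 188, 174, 147, 144, 79, 66.
Put 285 GB in tape 1; 115 GB remain.
Put 279 GB in tape 2; 121 GB remain.
Put 275 GB in tape 3; 125 GB remain.
Put 233 GB in tape 4; 167 GB remain.
Put 219 GB in tape 5; 181 GB remain.
Put 210 GB in tape 6; 190 GB remain.
Put 188 GB in tape 6; 2 GB remain.
Put 174 GB in tape 5; 7 GB remain.
Put 147 GB in tape 4; 20 GB remain.
Put 144 GB in tape 7; 256 GB remain.
Put 79 GB in tape 1; 36 GB remain.
Put 66 GB in tape 2; 55 GB remain.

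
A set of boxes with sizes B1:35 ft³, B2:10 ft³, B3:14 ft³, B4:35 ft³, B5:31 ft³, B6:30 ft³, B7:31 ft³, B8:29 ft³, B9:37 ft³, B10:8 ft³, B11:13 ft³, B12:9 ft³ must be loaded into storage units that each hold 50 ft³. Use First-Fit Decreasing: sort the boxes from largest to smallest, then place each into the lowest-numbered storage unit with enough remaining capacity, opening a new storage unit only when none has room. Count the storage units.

7 storage units

Sorted descending: 37, 35, 35, 31, 31, 30, 29, 14, 13, 10, 9, 8.
storage unit 1: place 37 ft³, 13 ft³ left
storage unit 2: place 35 ft³, 15 ft³ left
storage unit 3: place 35 ft³, 15 ft³ left
storage unit 4: place 31 ft³, 19 ft³ left
storage unit 5: place 31 ft³, 19 ft³ left
storage unit 6: place 30 ft³, 20 ft³ left
storage unit 7: place 29 ft³, 21 ft³ left
storage unit 2: place 14 ft³, 1 ft³ left
storage unit 1: place 13 ft³, 0 ft³ left
storage unit 3: place 10 ft³, 5 ft³ left
storage unit 4: place 9 ft³, 10 ft³ left
storage unit 4: place 8 ft³, 2 ft³ left
Final storage units: [37,13] [35,14] [35,10] [31,9,8] [31] [30] [29].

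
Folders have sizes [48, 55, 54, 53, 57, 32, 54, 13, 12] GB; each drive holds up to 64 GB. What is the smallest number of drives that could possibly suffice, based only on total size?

Total size = 48 + 55 + 54 + 53 + 57 + 32 + 54 + 13 + 12 = 378 GB.
⌈378 / 64⌉ = 6.

6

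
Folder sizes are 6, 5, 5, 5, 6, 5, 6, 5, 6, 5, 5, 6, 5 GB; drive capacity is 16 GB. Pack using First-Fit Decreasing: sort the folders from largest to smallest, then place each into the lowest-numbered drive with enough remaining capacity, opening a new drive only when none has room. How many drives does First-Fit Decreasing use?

Sorted descending: 6, 6, 6, 6, 6, 5, 5, 5, 5, 5, 5, 5, 5.
Put 6 GB in drive 1; 10 GB remain.
Put 6 GB in drive 1; 4 GB remain.
Put 6 GB in drive 2; 10 GB remain.
Put 6 GB in drive 2; 4 GB remain.
Put 6 GB in drive 3; 10 GB remain.
Put 5 GB in drive 3; 5 GB remain.
Put 5 GB in drive 3; 0 GB remain.
Put 5 GB in drive 4; 11 GB remain.
Put 5 GB in drive 4; 6 GB remain.
Put 5 GB in drive 4; 1 GB remain.
Put 5 GB in drive 5; 11 GB remain.
Put 5 GB in drive 5; 6 GB remain.
Put 5 GB in drive 5; 1 GB remain.

5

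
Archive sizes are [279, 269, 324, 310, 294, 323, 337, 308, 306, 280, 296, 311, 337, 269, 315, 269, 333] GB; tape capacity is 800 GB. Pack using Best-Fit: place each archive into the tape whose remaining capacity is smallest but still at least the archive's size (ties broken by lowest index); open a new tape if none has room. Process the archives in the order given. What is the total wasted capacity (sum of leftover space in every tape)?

2040

tape 1: place 279 GB, 521 GB left
tape 1: place 269 GB, 252 GB left
tape 2: place 324 GB, 476 GB left
tape 2: place 310 GB, 166 GB left
tape 3: place 294 GB, 506 GB left
tape 3: place 323 GB, 183 GB left
tape 4: place 337 GB, 463 GB left
tape 4: place 308 GB, 155 GB left
tape 5: place 306 GB, 494 GB left
tape 5: place 280 GB, 214 GB left
tape 6: place 296 GB, 504 GB left
tape 6: place 311 GB, 193 GB left
tape 7: place 337 GB, 463 GB left
tape 7: place 269 GB, 194 GB left
tape 8: place 315 GB, 485 GB left
tape 8: place 269 GB, 216 GB left
tape 9: place 333 GB, 467 GB left
9 tapes × 800 GB = 7200 GB; used 5160 GB; unused 2040 GB.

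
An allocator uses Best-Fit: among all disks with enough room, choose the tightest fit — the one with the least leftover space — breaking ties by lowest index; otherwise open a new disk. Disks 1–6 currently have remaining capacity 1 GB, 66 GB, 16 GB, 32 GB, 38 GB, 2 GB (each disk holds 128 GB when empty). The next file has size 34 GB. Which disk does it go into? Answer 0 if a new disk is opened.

5

Disks with room: disk 2 (66 GB), disk 5 (38 GB).
Tightest fit is disk 5 with 38 GB free.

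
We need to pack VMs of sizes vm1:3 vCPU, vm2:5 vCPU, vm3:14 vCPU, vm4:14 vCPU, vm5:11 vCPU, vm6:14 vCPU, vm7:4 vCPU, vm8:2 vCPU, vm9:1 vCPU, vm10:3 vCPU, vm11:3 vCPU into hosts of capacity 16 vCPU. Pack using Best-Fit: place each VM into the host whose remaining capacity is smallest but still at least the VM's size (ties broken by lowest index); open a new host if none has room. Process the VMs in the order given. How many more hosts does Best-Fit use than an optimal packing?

Best-Fit: [3,5,3,3] [14,2] [14] [11,4,1] [14] → 5 hosts.
Total size 74 vCPU; any packing needs at least ⌈74/16⌉ = 5 hosts.
So 5 is already optimal.

0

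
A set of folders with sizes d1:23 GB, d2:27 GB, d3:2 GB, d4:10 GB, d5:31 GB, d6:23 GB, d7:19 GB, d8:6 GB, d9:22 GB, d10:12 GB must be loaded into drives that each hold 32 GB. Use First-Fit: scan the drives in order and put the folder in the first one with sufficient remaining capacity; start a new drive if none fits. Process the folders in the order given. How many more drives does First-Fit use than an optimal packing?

1

First-Fit: [23,2,6] [27] [10,19] [31] [23] [22] [12] → 7 drives.
Total size 175 GB; any packing needs at least ⌈175/32⌉ = 6 drives.
An optimal packing achieves that bound: [31] [27,2] [23,6] [23] [22,10] [19,12] → 6 drives.
Excess: 7 − 6 = 1.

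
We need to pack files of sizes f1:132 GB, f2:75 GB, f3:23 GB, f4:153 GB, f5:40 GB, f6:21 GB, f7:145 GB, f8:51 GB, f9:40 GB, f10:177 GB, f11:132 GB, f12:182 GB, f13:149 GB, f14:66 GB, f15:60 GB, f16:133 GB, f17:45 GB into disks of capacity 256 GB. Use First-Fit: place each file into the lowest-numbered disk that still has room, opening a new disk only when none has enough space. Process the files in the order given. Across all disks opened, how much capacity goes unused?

disk 1: place f1 (132 GB), 124 GB left
disk 1: place f2 (75 GB), 49 GB left
disk 1: place f3 (23 GB), 26 GB left
disk 2: place f4 (153 GB), 103 GB left
disk 2: place f5 (40 GB), 63 GB left
disk 1: place f6 (21 GB), 5 GB left
disk 3: place f7 (145 GB), 111 GB left
disk 2: place f8 (51 GB), 12 GB left
disk 3: place f9 (40 GB), 71 GB left
disk 4: place f10 (177 GB), 79 GB left
disk 5: place f11 (132 GB), 124 GB left
disk 6: place f12 (182 GB), 74 GB left
disk 7: place f13 (149 GB), 107 GB left
disk 3: place f14 (66 GB), 5 GB left
disk 4: place f15 (60 GB), 19 GB left
disk 8: place f16 (133 GB), 123 GB left
disk 5: place f17 (45 GB), 79 GB left
8 disks × 256 GB = 2048 GB; used 1624 GB; unused 424 GB.

424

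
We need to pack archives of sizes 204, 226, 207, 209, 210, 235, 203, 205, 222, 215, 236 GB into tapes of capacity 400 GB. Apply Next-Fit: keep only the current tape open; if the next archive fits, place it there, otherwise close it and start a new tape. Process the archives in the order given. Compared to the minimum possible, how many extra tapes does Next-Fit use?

Next-Fit: [204] [226] [207] [209] [210] [235] [203] [205] [222] [215] [236] → 11 tapes.
11 archives exceed 200 GB (half the capacity), and no two of those can share a tape, so at least 11 tapes are needed.
So 11 is already optimal.

0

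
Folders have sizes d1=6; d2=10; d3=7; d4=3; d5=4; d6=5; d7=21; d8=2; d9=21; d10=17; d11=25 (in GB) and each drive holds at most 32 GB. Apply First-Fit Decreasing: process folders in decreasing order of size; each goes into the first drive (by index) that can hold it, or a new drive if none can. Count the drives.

Sorted descending: 25, 21, 21, 17, 10, 7, 6, 5, 4, 3, 2.
Put 25 GB in drive 1; 7 GB remain.
Put 21 GB in drive 2; 11 GB remain.
Put 21 GB in drive 3; 11 GB remain.
Put 17 GB in drive 4; 15 GB remain.
Put 10 GB in drive 2; 1 GB remain.
Put 7 GB in drive 1; 0 GB remain.
Put 6 GB in drive 3; 5 GB remain.
Put 5 GB in drive 3; 0 GB remain.
Put 4 GB in drive 4; 11 GB remain.
Put 3 GB in drive 4; 8 GB remain.
Put 2 GB in drive 4; 6 GB remain.

4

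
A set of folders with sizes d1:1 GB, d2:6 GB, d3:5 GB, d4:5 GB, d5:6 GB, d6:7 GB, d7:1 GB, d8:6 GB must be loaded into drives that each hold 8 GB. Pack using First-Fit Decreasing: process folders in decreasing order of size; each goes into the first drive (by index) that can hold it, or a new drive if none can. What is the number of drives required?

6

Sorted descending: 7, 6, 6, 6, 5, 5, 1, 1.
7 GB → drive 1 (remaining 1 GB)
6 GB → drive 2 (remaining 2 GB)
6 GB → drive 3 (remaining 2 GB)
6 GB → drive 4 (remaining 2 GB)
5 GB → drive 5 (remaining 3 GB)
5 GB → drive 6 (remaining 3 GB)
1 GB → drive 1 (remaining 0 GB)
1 GB → drive 2 (remaining 1 GB)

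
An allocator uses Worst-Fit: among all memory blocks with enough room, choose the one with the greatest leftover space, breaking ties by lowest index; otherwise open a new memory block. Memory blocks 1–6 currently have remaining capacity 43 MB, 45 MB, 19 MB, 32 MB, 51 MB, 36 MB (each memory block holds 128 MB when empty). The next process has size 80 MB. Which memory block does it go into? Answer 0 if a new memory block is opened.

0

No memory block has ≥ 80 MB free, so a new memory block is opened.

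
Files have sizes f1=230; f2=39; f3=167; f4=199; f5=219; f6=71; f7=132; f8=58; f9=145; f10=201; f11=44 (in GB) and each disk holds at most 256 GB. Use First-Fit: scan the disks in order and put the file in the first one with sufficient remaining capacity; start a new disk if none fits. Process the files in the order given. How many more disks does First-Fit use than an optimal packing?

0

First-Fit: [230] [39,167,44] [199] [219] [71,132] [58,145] [201] → 7 disks.
7 files exceed 128 GB (half the capacity), and no two of those can share a disk, so at least 7 disks are needed.
So 7 is already optimal.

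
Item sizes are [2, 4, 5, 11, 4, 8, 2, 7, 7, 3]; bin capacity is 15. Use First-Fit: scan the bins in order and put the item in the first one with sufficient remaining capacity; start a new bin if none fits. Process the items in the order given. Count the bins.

bin 1: place 2, 13 left
bin 1: place 4, 9 left
bin 1: place 5, 4 left
bin 2: place 11, 4 left
bin 1: place 4, 0 left
bin 3: place 8, 7 left
bin 2: place 2, 2 left
bin 3: place 7, 0 left
bin 4: place 7, 8 left
bin 4: place 3, 5 left
Final bins: [2,4,5,4] [11,2] [8,7] [7,3].

4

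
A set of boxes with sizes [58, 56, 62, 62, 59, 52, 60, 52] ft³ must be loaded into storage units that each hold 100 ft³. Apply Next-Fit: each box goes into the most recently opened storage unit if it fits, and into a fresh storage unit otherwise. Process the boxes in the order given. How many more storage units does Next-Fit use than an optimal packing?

Next-Fit: [58] [56] [62] [62] [59] [52] [60] [52] → 8 storage units.
8 boxes exceed 50 ft³ (half the capacity), and no two of those can share a storage unit, so at least 8 storage units are needed.
So 8 is already optimal.

0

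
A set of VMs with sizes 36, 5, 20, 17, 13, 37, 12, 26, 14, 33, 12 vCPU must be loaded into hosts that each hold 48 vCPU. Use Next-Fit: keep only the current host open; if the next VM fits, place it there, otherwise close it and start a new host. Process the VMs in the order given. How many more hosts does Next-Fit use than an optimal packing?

2

Next-Fit: [36,5] [20,17] [13] [37] [12,26] [14,33] [12] → 7 hosts.
Total size 225 vCPU; any packing needs at least ⌈225/48⌉ = 5 hosts.
An optimal packing achieves that bound: [37,5] [36,12] [33,14] [26,20] [17,13,12] → 5 hosts.
Excess: 7 − 5 = 2.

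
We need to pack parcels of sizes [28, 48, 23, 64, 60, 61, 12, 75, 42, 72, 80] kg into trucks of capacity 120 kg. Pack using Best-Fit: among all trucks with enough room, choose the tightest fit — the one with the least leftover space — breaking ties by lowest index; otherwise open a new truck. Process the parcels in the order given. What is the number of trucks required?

7 trucks

Put 28 kg in truck 1; 92 kg remain.
Put 48 kg in truck 1; 44 kg remain.
Put 23 kg in truck 1; 21 kg remain.
Put 64 kg in truck 2; 56 kg remain.
Put 60 kg in truck 3; 60 kg remain.
Put 61 kg in truck 4; 59 kg remain.
Put 12 kg in truck 1; 9 kg remain.
Put 75 kg in truck 5; 45 kg remain.
Put 42 kg in truck 5; 3 kg remain.
Put 72 kg in truck 6; 48 kg remain.
Put 80 kg in truck 7; 40 kg remain.
Final trucks: [28,48,23,12] [64] [60] [61] [75,42] [72] [80].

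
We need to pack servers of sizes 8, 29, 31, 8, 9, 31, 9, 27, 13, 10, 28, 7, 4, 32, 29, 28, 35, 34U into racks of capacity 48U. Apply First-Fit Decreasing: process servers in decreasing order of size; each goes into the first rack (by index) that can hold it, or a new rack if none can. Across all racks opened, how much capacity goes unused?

Sorted descending: 35, 34, 32, 31, 31, 29, 29, 28, 28, 27, 13, 10, 9, 9, 8, 8, 7, 4.
rack 1: place 35U, 13U left
rack 2: place 34U, 14U left
rack 3: place 32U, 16U left
rack 4: place 31U, 17U left
rack 5: place 31U, 17U left
rack 6: place 29U, 19U left
rack 7: place 29U, 19U left
rack 8: place 28U, 20U left
rack 9: place 28U, 20U left
rack 10: place 27U, 21U left
rack 1: place 13U, 0U left
rack 2: place 10U, 4U left
rack 3: place 9U, 7U left
rack 4: place 9U, 8U left
rack 4: place 8U, 0U left
rack 5: place 8U, 9U left
rack 3: place 7U, 0U left
rack 2: place 4U, 0U left
10 racks × 48U = 480U; used 372U; unused 108U.

108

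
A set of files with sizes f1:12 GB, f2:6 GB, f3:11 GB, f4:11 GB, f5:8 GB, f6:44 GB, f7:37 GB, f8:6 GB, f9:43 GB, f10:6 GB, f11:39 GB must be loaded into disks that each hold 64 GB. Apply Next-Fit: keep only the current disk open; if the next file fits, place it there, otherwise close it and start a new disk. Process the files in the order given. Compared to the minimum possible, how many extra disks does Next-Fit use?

1

Next-Fit: [12,6,11,11,8] [44] [37,6] [43,6] [39] → 5 disks.
Total size 223 GB; any packing needs at least ⌈223/64⌉ = 4 disks.
An optimal packing achieves that bound: [44,12,8] [43,11,6] [39,11,6,6] [37] → 4 disks.
Excess: 5 − 4 = 1.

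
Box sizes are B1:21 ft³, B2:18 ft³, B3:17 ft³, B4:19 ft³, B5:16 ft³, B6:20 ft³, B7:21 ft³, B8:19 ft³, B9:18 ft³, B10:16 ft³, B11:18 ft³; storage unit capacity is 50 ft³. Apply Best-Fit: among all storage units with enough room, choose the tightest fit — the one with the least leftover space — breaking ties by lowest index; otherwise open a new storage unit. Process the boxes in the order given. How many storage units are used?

6 storage units

Put B1 (21 ft³) in storage unit 1; 29 ft³ remain.
Put B2 (18 ft³) in storage unit 1; 11 ft³ remain.
Put B3 (17 ft³) in storage unit 2; 33 ft³ remain.
Put B4 (19 ft³) in storage unit 2; 14 ft³ remain.
Put B5 (16 ft³) in storage unit 3; 34 ft³ remain.
Put B6 (20 ft³) in storage unit 3; 14 ft³ remain.
Put B7 (21 ft³) in storage unit 4; 29 ft³ remain.
Put B8 (19 ft³) in storage unit 4; 10 ft³ remain.
Put B9 (18 ft³) in storage unit 5; 32 ft³ remain.
Put B10 (16 ft³) in storage unit 5; 16 ft³ remain.
Put B11 (18 ft³) in storage unit 6; 32 ft³ remain.
Final storage units: [21,18] [17,19] [16,20] [21,19] [18,16] [18].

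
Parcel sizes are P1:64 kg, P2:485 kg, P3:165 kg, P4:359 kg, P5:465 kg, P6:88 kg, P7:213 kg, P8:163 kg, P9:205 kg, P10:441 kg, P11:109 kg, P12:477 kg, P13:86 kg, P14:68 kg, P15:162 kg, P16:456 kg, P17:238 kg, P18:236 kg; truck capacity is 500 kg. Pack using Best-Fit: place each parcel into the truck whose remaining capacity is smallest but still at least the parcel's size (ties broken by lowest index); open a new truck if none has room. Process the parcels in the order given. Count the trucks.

10

P1 (64 kg) → truck 1 (remaining 436 kg)
P2 (485 kg) → truck 2 (remaining 15 kg)
P3 (165 kg) → truck 1 (remaining 271 kg)
P4 (359 kg) → truck 3 (remaining 141 kg)
P5 (465 kg) → truck 4 (remaining 35 kg)
P6 (88 kg) → truck 3 (remaining 53 kg)
P7 (213 kg) → truck 1 (remaining 58 kg)
P8 (163 kg) → truck 5 (remaining 337 kg)
P9 (205 kg) → truck 5 (remaining 132 kg)
P10 (441 kg) → truck 6 (remaining 59 kg)
P11 (109 kg) → truck 5 (remaining 23 kg)
P12 (477 kg) → truck 7 (remaining 23 kg)
P13 (86 kg) → truck 8 (remaining 414 kg)
P14 (68 kg) → truck 8 (remaining 346 kg)
P15 (162 kg) → truck 8 (remaining 184 kg)
P16 (456 kg) → truck 9 (remaining 44 kg)
P17 (238 kg) → truck 10 (remaining 262 kg)
P18 (236 kg) → truck 10 (remaining 26 kg)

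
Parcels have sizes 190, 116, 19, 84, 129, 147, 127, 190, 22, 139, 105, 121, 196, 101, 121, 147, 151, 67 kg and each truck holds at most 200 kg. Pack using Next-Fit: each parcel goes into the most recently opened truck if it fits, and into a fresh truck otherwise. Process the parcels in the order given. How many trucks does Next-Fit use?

16

190 kg → truck 1 (remaining 10 kg)
116 kg → truck 2 (remaining 84 kg)
19 kg → truck 2 (remaining 65 kg)
84 kg → truck 3 (remaining 116 kg)
129 kg → truck 4 (remaining 71 kg)
147 kg → truck 5 (remaining 53 kg)
127 kg → truck 6 (remaining 73 kg)
190 kg → truck 7 (remaining 10 kg)
22 kg → truck 8 (remaining 178 kg)
139 kg → truck 8 (remaining 39 kg)
105 kg → truck 9 (remaining 95 kg)
121 kg → truck 10 (remaining 79 kg)
196 kg → truck 11 (remaining 4 kg)
101 kg → truck 12 (remaining 99 kg)
121 kg → truck 13 (remaining 79 kg)
147 kg → truck 14 (remaining 53 kg)
151 kg → truck 15 (remaining 49 kg)
67 kg → truck 16 (remaining 133 kg)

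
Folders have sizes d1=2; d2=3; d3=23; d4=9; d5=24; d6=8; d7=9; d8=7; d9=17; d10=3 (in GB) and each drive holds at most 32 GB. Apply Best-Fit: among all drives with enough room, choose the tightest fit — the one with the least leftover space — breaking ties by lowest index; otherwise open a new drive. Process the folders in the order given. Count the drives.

4 drives

Put d1 (2 GB) in drive 1; 30 GB remain.
Put d2 (3 GB) in drive 1; 27 GB remain.
Put d3 (23 GB) in drive 1; 4 GB remain.
Put d4 (9 GB) in drive 2; 23 GB remain.
Put d5 (24 GB) in drive 3; 8 GB remain.
Put d6 (8 GB) in drive 3; 0 GB remain.
Put d7 (9 GB) in drive 2; 14 GB remain.
Put d8 (7 GB) in drive 2; 7 GB remain.
Put d9 (17 GB) in drive 4; 15 GB remain.
Put d10 (3 GB) in drive 1; 1 GB remain.
Final drives: [2,3,23,3] [9,9,7] [24,8] [17].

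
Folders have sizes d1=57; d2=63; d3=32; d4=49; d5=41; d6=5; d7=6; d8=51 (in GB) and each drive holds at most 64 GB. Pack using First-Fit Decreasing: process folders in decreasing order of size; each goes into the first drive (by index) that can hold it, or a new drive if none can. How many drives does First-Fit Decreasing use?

6 drives

Sorted descending: 63, 57, 51, 49, 41, 32, 6, 5.
63 GB → drive 1 (remaining 1 GB)
57 GB → drive 2 (remaining 7 GB)
51 GB → drive 3 (remaining 13 GB)
49 GB → drive 4 (remaining 15 GB)
41 GB → drive 5 (remaining 23 GB)
32 GB → drive 6 (remaining 32 GB)
6 GB → drive 2 (remaining 1 GB)
5 GB → drive 3 (remaining 8 GB)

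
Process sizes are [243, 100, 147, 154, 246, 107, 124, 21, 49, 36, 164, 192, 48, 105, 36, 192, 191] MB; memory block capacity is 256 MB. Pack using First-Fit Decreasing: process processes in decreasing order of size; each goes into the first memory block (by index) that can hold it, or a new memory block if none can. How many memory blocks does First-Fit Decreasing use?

9 memory blocks

Sorted descending: 246, 243, 192, 192, 191, 164, 154, 147, 124, 107, 105, 100, 49, 48, 36, 36, 21.
246 MB → memory block 1 (remaining 10 MB)
243 MB → memory block 2 (remaining 13 MB)
192 MB → memory block 3 (remaining 64 MB)
192 MB → memory block 4 (remaining 64 MB)
191 MB → memory block 5 (remaining 65 MB)
164 MB → memory block 6 (remaining 92 MB)
154 MB → memory block 7 (remaining 102 MB)
147 MB → memory block 8 (remaining 109 MB)
124 MB → memory block 9 (remaining 132 MB)
107 MB → memory block 8 (remaining 2 MB)
105 MB → memory block 9 (remaining 27 MB)
100 MB → memory block 7 (remaining 2 MB)
49 MB → memory block 3 (remaining 15 MB)
48 MB → memory block 4 (remaining 16 MB)
36 MB → memory block 5 (remaining 29 MB)
36 MB → memory block 6 (remaining 56 MB)
21 MB → memory block 5 (remaining 8 MB)
Final memory blocks: [246] [243] [192,49] [192,48] [191,36,21] [164,36] [154,100] [147,107] [124,105].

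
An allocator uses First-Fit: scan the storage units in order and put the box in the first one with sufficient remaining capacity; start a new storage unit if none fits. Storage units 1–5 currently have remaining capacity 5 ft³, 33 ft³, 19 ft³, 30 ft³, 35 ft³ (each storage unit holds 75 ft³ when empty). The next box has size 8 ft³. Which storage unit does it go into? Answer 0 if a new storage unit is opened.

Storage units with room: storage unit 2 (33 ft³), storage unit 3 (19 ft³), storage unit 4 (30 ft³), storage unit 5 (35 ft³).
The first with room is storage unit 2.

2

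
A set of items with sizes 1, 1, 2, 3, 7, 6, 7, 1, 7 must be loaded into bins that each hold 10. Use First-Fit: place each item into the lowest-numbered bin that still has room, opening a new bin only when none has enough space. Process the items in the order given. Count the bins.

5

Put 1 in bin 1; 9 remain.
Put 1 in bin 1; 8 remain.
Put 2 in bin 1; 6 remain.
Put 3 in bin 1; 3 remain.
Put 7 in bin 2; 3 remain.
Put 6 in bin 3; 4 remain.
Put 7 in bin 4; 3 remain.
Put 1 in bin 1; 2 remain.
Put 7 in bin 5; 3 remain.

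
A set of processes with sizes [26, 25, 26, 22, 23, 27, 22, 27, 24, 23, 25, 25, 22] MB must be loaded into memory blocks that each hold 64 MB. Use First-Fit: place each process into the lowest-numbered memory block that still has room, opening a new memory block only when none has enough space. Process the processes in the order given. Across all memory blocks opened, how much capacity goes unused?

26 MB → memory block 1 (remaining 38 MB)
25 MB → memory block 1 (remaining 13 MB)
26 MB → memory block 2 (remaining 38 MB)
22 MB → memory block 2 (remaining 16 MB)
23 MB → memory block 3 (remaining 41 MB)
27 MB → memory block 3 (remaining 14 MB)
22 MB → memory block 4 (remaining 42 MB)
27 MB → memory block 4 (remaining 15 MB)
24 MB → memory block 5 (remaining 40 MB)
23 MB → memory block 5 (remaining 17 MB)
25 MB → memory block 6 (remaining 39 MB)
25 MB → memory block 6 (remaining 14 MB)
22 MB → memory block 7 (remaining 42 MB)
7 memory blocks × 64 MB = 448 MB; used 317 MB; unused 131 MB.

131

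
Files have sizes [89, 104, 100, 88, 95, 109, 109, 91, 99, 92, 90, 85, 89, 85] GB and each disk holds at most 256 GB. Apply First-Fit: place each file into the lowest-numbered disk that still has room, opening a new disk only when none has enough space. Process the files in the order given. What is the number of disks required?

Put 89 GB in disk 1; 167 GB remain.
Put 104 GB in disk 1; 63 GB remain.
Put 100 GB in disk 2; 156 GB remain.
Put 88 GB in disk 2; 68 GB remain.
Put 95 GB in disk 3; 161 GB remain.
Put 109 GB in disk 3; 52 GB remain.
Put 109 GB in disk 4; 147 GB remain.
Put 91 GB in disk 4; 56 GB remain.
Put 99 GB in disk 5; 157 GB remain.
Put 92 GB in disk 5; 65 GB remain.
Put 90 GB in disk 6; 166 GB remain.
Put 85 GB in disk 6; 81 GB remain.
Put 89 GB in disk 7; 167 GB remain.
Put 85 GB in disk 7; 82 GB remain.
Final disks: [89,104] [100,88] [95,109] [109,91] [99,92] [90,85] [89,85].

7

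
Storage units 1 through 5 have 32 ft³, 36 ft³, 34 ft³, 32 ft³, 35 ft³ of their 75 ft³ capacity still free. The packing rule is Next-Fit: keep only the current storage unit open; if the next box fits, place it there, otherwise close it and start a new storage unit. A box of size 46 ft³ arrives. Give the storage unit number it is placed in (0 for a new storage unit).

0

Next-Fit only looks at storage unit 5, which has 35 ft³ free.
46 ft³ does not fit, so a new storage unit is opened.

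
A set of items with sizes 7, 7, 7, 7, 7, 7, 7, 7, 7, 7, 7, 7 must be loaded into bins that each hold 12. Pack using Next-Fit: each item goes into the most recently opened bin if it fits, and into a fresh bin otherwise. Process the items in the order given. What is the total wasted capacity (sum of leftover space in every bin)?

7 → bin 1 (remaining 5)
7 → bin 2 (remaining 5)
7 → bin 3 (remaining 5)
7 → bin 4 (remaining 5)
7 → bin 5 (remaining 5)
7 → bin 6 (remaining 5)
7 → bin 7 (remaining 5)
7 → bin 8 (remaining 5)
7 → bin 9 (remaining 5)
7 → bin 10 (remaining 5)
7 → bin 11 (remaining 5)
7 → bin 12 (remaining 5)
12 bins × 12 = 144; used 84; unused 60.

60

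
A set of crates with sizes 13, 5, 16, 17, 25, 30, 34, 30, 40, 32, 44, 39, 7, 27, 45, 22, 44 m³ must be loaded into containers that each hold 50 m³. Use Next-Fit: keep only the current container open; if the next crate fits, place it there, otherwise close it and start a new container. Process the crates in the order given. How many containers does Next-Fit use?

Put 13 m³ in container 1; 37 m³ remain.
Put 5 m³ in container 1; 32 m³ remain.
Put 16 m³ in container 1; 16 m³ remain.
Put 17 m³ in container 2; 33 m³ remain.
Put 25 m³ in container 2; 8 m³ remain.
Put 30 m³ in container 3; 20 m³ remain.
Put 34 m³ in container 4; 16 m³ remain.
Put 30 m³ in container 5; 20 m³ remain.
Put 40 m³ in container 6; 10 m³ remain.
Put 32 m³ in container 7; 18 m³ remain.
Put 44 m³ in container 8; 6 m³ remain.
Put 39 m³ in container 9; 11 m³ remain.
Put 7 m³ in container 9; 4 m³ remain.
Put 27 m³ in container 10; 23 m³ remain.
Put 45 m³ in container 11; 5 m³ remain.
Put 22 m³ in container 12; 28 m³ remain.
Put 44 m³ in container 13; 6 m³ remain.

13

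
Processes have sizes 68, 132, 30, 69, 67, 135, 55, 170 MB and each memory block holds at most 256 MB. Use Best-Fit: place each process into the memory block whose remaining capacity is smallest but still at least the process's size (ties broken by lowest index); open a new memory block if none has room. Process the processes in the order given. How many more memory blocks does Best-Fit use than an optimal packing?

1

Best-Fit: [68,132,30] [69,67,55] [135] [170] → 4 memory blocks.
Total size 726 MB; any packing needs at least ⌈726/256⌉ = 3 memory blocks.
An optimal packing achieves that bound: [170,69] [135,68,30] [132,67,55] → 3 memory blocks.
Excess: 4 − 3 = 1.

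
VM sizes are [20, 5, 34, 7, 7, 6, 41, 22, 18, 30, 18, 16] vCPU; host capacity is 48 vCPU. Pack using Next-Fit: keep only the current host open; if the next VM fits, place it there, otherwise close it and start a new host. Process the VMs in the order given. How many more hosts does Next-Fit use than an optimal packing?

1

Next-Fit: [20,5] [34,7,7] [6,41] [22,18] [30,18] [16] → 6 hosts.
Total size 224 vCPU; any packing needs at least ⌈224/48⌉ = 5 hosts.
An optimal packing achieves that bound: [41,7] [34,7,6] [30,18] [22,20,5] [18,16] → 5 hosts.
Excess: 6 − 5 = 1.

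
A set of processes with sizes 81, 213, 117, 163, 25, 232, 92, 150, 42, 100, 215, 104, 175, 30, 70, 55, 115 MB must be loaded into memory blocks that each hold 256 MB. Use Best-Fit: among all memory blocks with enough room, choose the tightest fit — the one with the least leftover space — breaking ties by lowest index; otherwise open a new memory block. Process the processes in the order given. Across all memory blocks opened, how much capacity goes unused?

325

memory block 1: place 81 MB, 175 MB left
memory block 2: place 213 MB, 43 MB left
memory block 1: place 117 MB, 58 MB left
memory block 3: place 163 MB, 93 MB left
memory block 2: place 25 MB, 18 MB left
memory block 4: place 232 MB, 24 MB left
memory block 3: place 92 MB, 1 MB left
memory block 5: place 150 MB, 106 MB left
memory block 1: place 42 MB, 16 MB left
memory block 5: place 100 MB, 6 MB left
memory block 6: place 215 MB, 41 MB left
memory block 7: place 104 MB, 152 MB left
memory block 8: place 175 MB, 81 MB left
memory block 6: place 30 MB, 11 MB left
memory block 8: place 70 MB, 11 MB left
memory block 7: place 55 MB, 97 MB left
memory block 9: place 115 MB, 141 MB left
9 memory blocks × 256 MB = 2304 MB; used 1979 MB; unused 325 MB.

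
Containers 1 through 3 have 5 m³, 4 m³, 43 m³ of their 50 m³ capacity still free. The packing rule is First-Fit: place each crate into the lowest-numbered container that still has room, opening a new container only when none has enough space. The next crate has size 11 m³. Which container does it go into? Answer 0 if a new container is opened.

3

Containers with room: container 3 (43 m³).
The first with room is container 3.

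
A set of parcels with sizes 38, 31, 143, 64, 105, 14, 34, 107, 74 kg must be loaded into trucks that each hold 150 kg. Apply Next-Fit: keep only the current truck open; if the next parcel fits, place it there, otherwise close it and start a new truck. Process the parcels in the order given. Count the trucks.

truck 1: place 38 kg, 112 kg left
truck 1: place 31 kg, 81 kg left
truck 2: place 143 kg, 7 kg left
truck 3: place 64 kg, 86 kg left
truck 4: place 105 kg, 45 kg left
truck 4: place 14 kg, 31 kg left
truck 5: place 34 kg, 116 kg left
truck 5: place 107 kg, 9 kg left
truck 6: place 74 kg, 76 kg left

6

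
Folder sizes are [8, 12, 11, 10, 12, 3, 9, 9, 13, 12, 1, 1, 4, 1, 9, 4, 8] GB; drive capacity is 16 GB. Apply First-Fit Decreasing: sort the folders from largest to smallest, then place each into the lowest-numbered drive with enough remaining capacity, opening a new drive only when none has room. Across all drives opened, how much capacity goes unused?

33

Sorted descending: 13, 12, 12, 12, 11, 10, 9, 9, 9, 8, 8, 4, 4, 3, 1, 1, 1.
Put 13 GB in drive 1; 3 GB remain.
Put 12 GB in drive 2; 4 GB remain.
Put 12 GB in drive 3; 4 GB remain.
Put 12 GB in drive 4; 4 GB remain.
Put 11 GB in drive 5; 5 GB remain.
Put 10 GB in drive 6; 6 GB remain.
Put 9 GB in drive 7; 7 GB remain.
Put 9 GB in drive 8; 7 GB remain.
Put 9 GB in drive 9; 7 GB remain.
Put 8 GB in drive 10; 8 GB remain.
Put 8 GB in drive 10; 0 GB remain.
Put 4 GB in drive 2; 0 GB remain.
Put 4 GB in drive 3; 0 GB remain.
Put 3 GB in drive 1; 0 GB remain.
Put 1 GB in drive 4; 3 GB remain.
Put 1 GB in drive 4; 2 GB remain.
Put 1 GB in drive 4; 1 GB remain.
10 drives × 16 GB = 160 GB; used 127 GB; unused 33 GB.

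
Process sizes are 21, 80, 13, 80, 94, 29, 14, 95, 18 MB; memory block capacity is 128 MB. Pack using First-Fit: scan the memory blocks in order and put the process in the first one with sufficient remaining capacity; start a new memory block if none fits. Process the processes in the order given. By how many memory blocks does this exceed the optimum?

0

First-Fit: [21,80,13,14] [80,29,18] [94] [95] → 4 memory blocks.
Total size 444 MB; any packing needs at least ⌈444/128⌉ = 4 memory blocks.
So 4 is already optimal.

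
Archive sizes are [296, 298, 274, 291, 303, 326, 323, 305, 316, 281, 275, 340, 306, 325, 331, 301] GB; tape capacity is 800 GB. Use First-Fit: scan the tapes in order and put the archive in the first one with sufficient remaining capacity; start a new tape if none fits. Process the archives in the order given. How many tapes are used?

tape 1: place 296 GB, 504 GB left
tape 1: place 298 GB, 206 GB left
tape 2: place 274 GB, 526 GB left
tape 2: place 291 GB, 235 GB left
tape 3: place 303 GB, 497 GB left
tape 3: place 326 GB, 171 GB left
tape 4: place 323 GB, 477 GB left
tape 4: place 305 GB, 172 GB left
tape 5: place 316 GB, 484 GB left
tape 5: place 281 GB, 203 GB left
tape 6: place 275 GB, 525 GB left
tape 6: place 340 GB, 185 GB left
tape 7: place 306 GB, 494 GB left
tape 7: place 325 GB, 169 GB left
tape 8: place 331 GB, 469 GB left
tape 8: place 301 GB, 168 GB left

8 tapes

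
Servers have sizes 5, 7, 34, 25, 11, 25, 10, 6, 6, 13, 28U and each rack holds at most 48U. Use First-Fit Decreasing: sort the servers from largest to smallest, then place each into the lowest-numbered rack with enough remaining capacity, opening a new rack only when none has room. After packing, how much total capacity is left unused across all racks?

Sorted descending: 34, 28, 25, 25, 13, 11, 10, 7, 6, 6, 5.
rack 1: place 34U, 14U left
rack 2: place 28U, 20U left
rack 3: place 25U, 23U left
rack 4: place 25U, 23U left
rack 1: place 13U, 1U left
rack 2: place 11U, 9U left
rack 3: place 10U, 13U left
rack 2: place 7U, 2U left
rack 3: place 6U, 7U left
rack 3: place 6U, 1U left
rack 4: place 5U, 18U left
4 racks × 48U = 192U; used 170U; unused 22U.

22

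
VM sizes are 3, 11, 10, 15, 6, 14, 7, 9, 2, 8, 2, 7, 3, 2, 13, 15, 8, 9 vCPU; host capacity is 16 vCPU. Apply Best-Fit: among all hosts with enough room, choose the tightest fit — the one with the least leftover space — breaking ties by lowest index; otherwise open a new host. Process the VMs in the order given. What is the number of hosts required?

Put 3 vCPU in host 1; 13 vCPU remain.
Put 11 vCPU in host 1; 2 vCPU remain.
Put 10 vCPU in host 2; 6 vCPU remain.
Put 15 vCPU in host 3; 1 vCPU remain.
Put 6 vCPU in host 2; 0 vCPU remain.
Put 14 vCPU in host 4; 2 vCPU remain.
Put 7 vCPU in host 5; 9 vCPU remain.
Put 9 vCPU in host 5; 0 vCPU remain.
Put 2 vCPU in host 1; 0 vCPU remain.
Put 8 vCPU in host 6; 8 vCPU remain.
Put 2 vCPU in host 4; 0 vCPU remain.
Put 7 vCPU in host 6; 1 vCPU remain.
Put 3 vCPU in host 7; 13 vCPU remain.
Put 2 vCPU in host 7; 11 vCPU remain.
Put 13 vCPU in host 8; 3 vCPU remain.
Put 15 vCPU in host 9; 1 vCPU remain.
Put 8 vCPU in host 7; 3 vCPU remain.
Put 9 vCPU in host 10; 7 vCPU remain.
Final hosts: [3,11,2] [10,6] [15] [14,2] [7,9] [8,7] [3,2,8] [13] [15] [9].

10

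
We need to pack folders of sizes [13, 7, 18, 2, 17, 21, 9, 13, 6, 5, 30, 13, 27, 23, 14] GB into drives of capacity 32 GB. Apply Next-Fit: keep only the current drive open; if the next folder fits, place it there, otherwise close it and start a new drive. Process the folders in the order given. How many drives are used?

10 drives

13 GB → drive 1 (remaining 19 GB)
7 GB → drive 1 (remaining 12 GB)
18 GB → drive 2 (remaining 14 GB)
2 GB → drive 2 (remaining 12 GB)
17 GB → drive 3 (remaining 15 GB)
21 GB → drive 4 (remaining 11 GB)
9 GB → drive 4 (remaining 2 GB)
13 GB → drive 5 (remaining 19 GB)
6 GB → drive 5 (remaining 13 GB)
5 GB → drive 5 (remaining 8 GB)
30 GB → drive 6 (remaining 2 GB)
13 GB → drive 7 (remaining 19 GB)
27 GB → drive 8 (remaining 5 GB)
23 GB → drive 9 (remaining 9 GB)
14 GB → drive 10 (remaining 18 GB)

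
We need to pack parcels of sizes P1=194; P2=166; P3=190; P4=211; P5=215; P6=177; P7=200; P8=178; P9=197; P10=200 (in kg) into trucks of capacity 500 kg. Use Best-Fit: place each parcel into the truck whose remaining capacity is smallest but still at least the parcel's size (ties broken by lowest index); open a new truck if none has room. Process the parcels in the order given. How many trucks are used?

truck 1: place P1 (194 kg), 306 kg left
truck 1: place P2 (166 kg), 140 kg left
truck 2: place P3 (190 kg), 310 kg left
truck 2: place P4 (211 kg), 99 kg left
truck 3: place P5 (215 kg), 285 kg left
truck 3: place P6 (177 kg), 108 kg left
truck 4: place P7 (200 kg), 300 kg left
truck 4: place P8 (178 kg), 122 kg left
truck 5: place P9 (197 kg), 303 kg left
truck 5: place P10 (200 kg), 103 kg left

5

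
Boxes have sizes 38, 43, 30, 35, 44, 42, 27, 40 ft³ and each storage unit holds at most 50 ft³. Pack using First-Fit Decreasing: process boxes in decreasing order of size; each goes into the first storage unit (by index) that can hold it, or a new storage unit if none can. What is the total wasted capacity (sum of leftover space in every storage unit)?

Sorted descending: 44, 43, 42, 40, 38, 35, 30, 27.
44 ft³ → storage unit 1 (remaining 6 ft³)
43 ft³ → storage unit 2 (remaining 7 ft³)
42 ft³ → storage unit 3 (remaining 8 ft³)
40 ft³ → storage unit 4 (remaining 10 ft³)
38 ft³ → storage unit 5 (remaining 12 ft³)
35 ft³ → storage unit 6 (remaining 15 ft³)
30 ft³ → storage unit 7 (remaining 20 ft³)
27 ft³ → storage unit 8 (remaining 23 ft³)
8 storage units × 50 ft³ = 400 ft³; used 299 ft³; unused 101 ft³.

101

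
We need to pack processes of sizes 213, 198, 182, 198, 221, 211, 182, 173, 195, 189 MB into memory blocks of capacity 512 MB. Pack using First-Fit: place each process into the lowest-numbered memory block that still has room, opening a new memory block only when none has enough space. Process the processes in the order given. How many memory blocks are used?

5

Put 213 MB in memory block 1; 299 MB remain.
Put 198 MB in memory block 1; 101 MB remain.
Put 182 MB in memory block 2; 330 MB remain.
Put 198 MB in memory block 2; 132 MB remain.
Put 221 MB in memory block 3; 291 MB remain.
Put 211 MB in memory block 3; 80 MB remain.
Put 182 MB in memory block 4; 330 MB remain.
Put 173 MB in memory block 4; 157 MB remain.
Put 195 MB in memory block 5; 317 MB remain.
Put 189 MB in memory block 5; 128 MB remain.
Final memory blocks: [213,198] [182,198] [221,211] [182,173] [195,189].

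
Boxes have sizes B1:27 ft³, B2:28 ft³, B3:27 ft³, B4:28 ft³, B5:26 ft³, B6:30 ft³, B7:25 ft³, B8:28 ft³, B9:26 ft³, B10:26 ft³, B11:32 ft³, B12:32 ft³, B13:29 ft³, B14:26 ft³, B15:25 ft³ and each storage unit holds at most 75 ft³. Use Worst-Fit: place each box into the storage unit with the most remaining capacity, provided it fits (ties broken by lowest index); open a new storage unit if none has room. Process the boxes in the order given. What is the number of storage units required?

Put B1 (27 ft³) in storage unit 1; 48 ft³ remain.
Put B2 (28 ft³) in storage unit 1; 20 ft³ remain.
Put B3 (27 ft³) in storage unit 2; 48 ft³ remain.
Put B4 (28 ft³) in storage unit 2; 20 ft³ remain.
Put B5 (26 ft³) in storage unit 3; 49 ft³ remain.
Put B6 (30 ft³) in storage unit 3; 19 ft³ remain.
Put B7 (25 ft³) in storage unit 4; 50 ft³ remain.
Put B8 (28 ft³) in storage unit 4; 22 ft³ remain.
Put B9 (26 ft³) in storage unit 5; 49 ft³ remain.
Put B10 (26 ft³) in storage unit 5; 23 ft³ remain.
Put B11 (32 ft³) in storage unit 6; 43 ft³ remain.
Put B12 (32 ft³) in storage unit 6; 11 ft³ remain.
Put B13 (29 ft³) in storage unit 7; 46 ft³ remain.
Put B14 (26 ft³) in storage unit 7; 20 ft³ remain.
Put B15 (25 ft³) in storage unit 8; 50 ft³ remain.
Final storage units: [27,28] [27,28] [26,30] [25,28] [26,26] [32,32] [29,26] [25].

8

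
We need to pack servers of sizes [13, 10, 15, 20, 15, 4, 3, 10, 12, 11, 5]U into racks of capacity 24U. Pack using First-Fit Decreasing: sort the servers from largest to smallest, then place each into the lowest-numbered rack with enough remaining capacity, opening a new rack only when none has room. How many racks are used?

6

Sorted descending: 20, 15, 15, 13, 12, 11, 10, 10, 5, 4, 3.
20U → rack 1 (remaining 4U)
15U → rack 2 (remaining 9U)
15U → rack 3 (remaining 9U)
13U → rack 4 (remaining 11U)
12U → rack 5 (remaining 12U)
11U → rack 4 (remaining 0U)
10U → rack 5 (remaining 2U)
10U → rack 6 (remaining 14U)
5U → rack 2 (remaining 4U)
4U → rack 1 (remaining 0U)
3U → rack 2 (remaining 1U)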